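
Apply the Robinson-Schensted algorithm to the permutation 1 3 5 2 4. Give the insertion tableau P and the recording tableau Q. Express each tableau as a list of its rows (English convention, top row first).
Insert each entry of the permutation into P by Schensted row insertion, recording in Q the position of each new cell.

Insert 1: appended to row 1. P = [[1]].
Insert 3: appended to row 1. P = [[1, 3]].
Insert 5: appended to row 1. P = [[1, 3, 5]].
Insert 2: 2 bumps 3 from row 1; 3 starts row 2. P = [[1, 2, 5], [3]].
Insert 4: 4 bumps 5 from row 1; 5 appends to row 2. P = [[1, 2, 4], [3, 5]].

So P = [[1, 2, 4], [3, 5]], Q = [[1, 2, 3], [4, 5]].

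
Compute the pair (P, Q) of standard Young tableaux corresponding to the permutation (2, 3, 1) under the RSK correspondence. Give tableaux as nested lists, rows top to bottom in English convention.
P = [[1, 3], [2]], Q = [[1, 2], [3]]

Insert each entry of the permutation into P by Schensted row insertion, recording in Q the position of each new cell.

Insert 2: appended to row 1. P = [[2]].
Insert 3: appended to row 1. P = [[2, 3]].
Insert 1: 1 bumps 2 from row 1; 2 starts row 2. P = [[1, 3], [2]].

So P = [[1, 3], [2]], Q = [[1, 2], [3]].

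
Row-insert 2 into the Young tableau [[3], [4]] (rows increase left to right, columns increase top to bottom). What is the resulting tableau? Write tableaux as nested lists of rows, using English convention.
In row 1, 2 replaces 3 (the leftmost entry greater than 2); 3 is bumped to row 2. In row 2, 3 replaces 4 (the leftmost entry greater than 3); 4 is bumped to row 3. 4 starts a new row 3. The new tableau is [[2], [3], [4]].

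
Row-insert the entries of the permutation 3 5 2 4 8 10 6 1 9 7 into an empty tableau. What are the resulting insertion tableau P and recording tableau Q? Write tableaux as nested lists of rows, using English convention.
Insert each entry of the permutation into P by Schensted row insertion, recording in Q the position of each new cell.

Insert 3: appended to row 1. P = [[3]].
Insert 5: appended to row 1. P = [[3, 5]].
Insert 2: 2 bumps 3 from row 1; 3 starts row 2. P = [[2, 5], [3]].
Insert 4: 4 bumps 5 from row 1; 5 appends to row 2. P = [[2, 4], [3, 5]].
Insert 8: appended to row 1. P = [[2, 4, 8], [3, 5]].
Insert 10: appended to row 1. P = [[2, 4, 8, 10], [3, 5]].
Insert 6: 6 bumps 8 from row 1; 8 appends to row 2. P = [[2, 4, 6, 10], [3, 5, 8]].
Insert 1: 1 bumps 2 from row 1; 2 bumps 3 from row 2; 3 starts row 3. P = [[1, 4, 6, 10], [2, 5, 8], [3]].
Insert 9: 9 bumps 10 from row 1; 10 appends to row 2. P = [[1, 4, 6, 9], [2, 5, 8, 10], [3]].
Insert 7: 7 bumps 9 from row 1; 9 bumps 10 from row 2; 10 appends to row 3. P = [[1, 4, 6, 7], [2, 5, 8, 9], [3, 10]].

So P = [[1, 4, 6, 7], [2, 5, 8, 9], [3, 10]], Q = [[1, 2, 5, 6], [3, 4, 7, 9], [8, 10]].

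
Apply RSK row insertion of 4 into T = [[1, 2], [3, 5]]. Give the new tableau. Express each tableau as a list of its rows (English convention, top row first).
[[1, 2, 4], [3, 5]]

4 is larger than every entry of row 1, so it is appended to row 1. The new tableau is [[1, 2, 4], [3, 5]].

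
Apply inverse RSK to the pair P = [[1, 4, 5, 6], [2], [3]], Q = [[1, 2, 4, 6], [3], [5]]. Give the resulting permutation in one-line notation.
Reverse RSK: for i = n, n-1, ..., 1, locate i in Q, remove the corresponding corner cell from P, and reverse-bump its entry up through P; the value ejected from row 1 is w(i).

So w = 3 4 2 5 1 6.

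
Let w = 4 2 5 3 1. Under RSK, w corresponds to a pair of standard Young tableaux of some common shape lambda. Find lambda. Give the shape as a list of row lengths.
[2, 2, 1]

Row-insert each entry into an empty tableau.

After inserting 4: P = [[4]].
After inserting 2: P = [[2], [4]].
After inserting 5: P = [[2, 5], [4]].
After inserting 3: P = [[2, 3], [4, 5]].
After inserting 1: P = [[1, 3], [2, 5], [4]].

The final insertion tableau P = [[1, 3], [2, 5], [4]] has shape [2, 2, 1].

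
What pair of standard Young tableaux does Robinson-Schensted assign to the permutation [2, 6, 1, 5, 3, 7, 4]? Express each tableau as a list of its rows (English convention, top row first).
Insert each entry of the permutation into P by Schensted row insertion, recording in Q the position of each new cell.

After inserting 2: P = [[2]].
After inserting 6: P = [[2, 6]].
After inserting 1: P = [[1, 6], [2]].
After inserting 5: P = [[1, 5], [2, 6]].
After inserting 3: P = [[1, 3], [2, 5], [6]].
After inserting 7: P = [[1, 3, 7], [2, 5], [6]].
After inserting 4: P = [[1, 3, 4], [2, 5, 7], [6]].

So P = [[1, 3, 4], [2, 5, 7], [6]], Q = [[1, 2, 6], [3, 4, 7], [5]].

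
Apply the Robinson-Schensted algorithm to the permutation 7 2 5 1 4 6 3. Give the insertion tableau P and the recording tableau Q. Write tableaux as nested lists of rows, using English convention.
Insert each entry of the permutation into P by Schensted row insertion, recording in Q the position of each new cell.

Insert 7: appended to row 1. P = [[7]].
Insert 2: 2 bumps 7 from row 1; 7 starts row 2. P = [[2], [7]].
Insert 5: appended to row 1. P = [[2, 5], [7]].
Insert 1: 1 bumps 2 from row 1; 2 bumps 7 from row 2; 7 starts row 3. P = [[1, 5], [2], [7]].
Insert 4: 4 bumps 5 from row 1; 5 appends to row 2. P = [[1, 4], [2, 5], [7]].
Insert 6: appended to row 1. P = [[1, 4, 6], [2, 5], [7]].
Insert 3: 3 bumps 4 from row 1; 4 bumps 5 from row 2; 5 bumps 7 from row 3; 7 starts row 4. P = [[1, 3, 6], [2, 4], [5], [7]].

So P = [[1, 3, 6], [2, 4], [5], [7]], Q = [[1, 3, 6], [2, 5], [4], [7]].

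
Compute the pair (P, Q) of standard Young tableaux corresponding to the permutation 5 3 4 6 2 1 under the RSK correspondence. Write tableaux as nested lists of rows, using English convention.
P = [[1, 4, 6], [2], [3], [5]], Q = [[1, 3, 4], [2], [5], [6]]

Insert each entry of the permutation into P by Schensted row insertion, recording in Q the position of each new cell.

Insert 5: appended to row 1. P = [[5]].
Insert 3: 3 bumps 5 from row 1; 5 starts row 2. P = [[3], [5]].
Insert 4: appended to row 1. P = [[3, 4], [5]].
Insert 6: appended to row 1. P = [[3, 4, 6], [5]].
Insert 2: 2 bumps 3 from row 1; 3 bumps 5 from row 2; 5 starts row 3. P = [[2, 4, 6], [3], [5]].
Insert 1: 1 bumps 2 from row 1; 2 bumps 3 from row 2; 3 bumps 5 from row 3; 5 starts row 4. P = [[1, 4, 6], [2], [3], [5]].

So P = [[1, 4, 6], [2], [3], [5]], Q = [[1, 3, 4], [2], [5], [6]].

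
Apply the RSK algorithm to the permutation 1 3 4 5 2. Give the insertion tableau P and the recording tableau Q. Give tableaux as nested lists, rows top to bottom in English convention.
Insert each entry of the permutation into P by Schensted row insertion, recording in Q the position of each new cell.

Insert 1: appended to row 1. P = [[1]].
Insert 3: appended to row 1. P = [[1, 3]].
Insert 4: appended to row 1. P = [[1, 3, 4]].
Insert 5: appended to row 1. P = [[1, 3, 4, 5]].
Insert 2: 2 bumps 3 from row 1; 3 starts row 2. P = [[1, 2, 4, 5], [3]].

So P = [[1, 2, 4, 5], [3]], Q = [[1, 2, 3, 4], [5]].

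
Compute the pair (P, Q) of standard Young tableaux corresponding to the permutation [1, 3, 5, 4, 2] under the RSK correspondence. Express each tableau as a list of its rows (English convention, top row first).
P = [[1, 2, 4], [3], [5]], Q = [[1, 2, 3], [4], [5]]

Insert each entry of the permutation into P by Schensted row insertion, recording in Q the position of each new cell.

Insert 1: appended to row 1. P = [[1]].
Insert 3: appended to row 1. P = [[1, 3]].
Insert 5: appended to row 1. P = [[1, 3, 5]].
Insert 4: 4 bumps 5 from row 1; 5 starts row 2. P = [[1, 3, 4], [5]].
Insert 2: 2 bumps 3 from row 1; 3 bumps 5 from row 2; 5 starts row 3. P = [[1, 2, 4], [3], [5]].

So P = [[1, 2, 4], [3], [5]], Q = [[1, 2, 3], [4], [5]].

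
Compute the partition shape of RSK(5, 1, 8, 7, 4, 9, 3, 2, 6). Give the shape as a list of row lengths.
Row-insert each entry into an empty tableau.

After inserting 5: P = [[5]].
After inserting 1: P = [[1], [5]].
After inserting 8: P = [[1, 8], [5]].
After inserting 7: P = [[1, 7], [5, 8]].
After inserting 4: P = [[1, 4], [5, 7], [8]].
After inserting 9: P = [[1, 4, 9], [5, 7], [8]].
After inserting 3: P = [[1, 3, 9], [4, 7], [5], [8]].
After inserting 2: P = [[1, 2, 9], [3, 7], [4], [5], [8]].
After inserting 6: P = [[1, 2, 6], [3, 7, 9], [4], [5], [8]].

The final insertion tableau P = [[1, 2, 6], [3, 7, 9], [4], [5], [8]] has shape [3, 3, 1, 1, 1].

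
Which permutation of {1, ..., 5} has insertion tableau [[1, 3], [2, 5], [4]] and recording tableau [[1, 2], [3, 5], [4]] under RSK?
Reverse the RSK construction: for i from n down to 1, find the cell of Q containing i, remove the entry at that cell from P, and reverse-bump it up through P; the value ejected from row 1 is w(i).

Step i=5: Q has 5 at row 2, column 2; remove 5 from row 2 of P and reverse-bump: 5 enters row 1 and ejects 3. So w(5) = 3. P is now [[1, 5], [2], [4]].
Step i=4: Q has 4 at row 3, column 1; remove 4 from row 3 of P and reverse-bump: 4 enters row 2 and ejects 2; 2 enters row 1 and ejects 1. So w(4) = 1. P is now [[2, 5], [4]].
Step i=3: Q has 3 at row 2, column 1; remove 4 from row 2 of P and reverse-bump: 4 enters row 1 and ejects 2. So w(3) = 2. P is now [[4, 5]].
Step i=2: Q has 2 at row 1, column 2; remove that cell from P, ejecting 5. So w(2) = 5. P is now [[4]].
Step i=1: Q has 1 at row 1, column 1; remove that cell from P, ejecting 4. So w(1) = 4. P is now [].

So w = 4 5 2 1 3.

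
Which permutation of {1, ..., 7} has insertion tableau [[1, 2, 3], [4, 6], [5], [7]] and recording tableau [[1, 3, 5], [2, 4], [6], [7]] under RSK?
Reverse the RSK construction: for i from n down to 1, find the cell of Q containing i, remove the entry at that cell from P, and reverse-bump it up through P; the value ejected from row 1 is w(i).

Step i=7: Q has 7 at row 4, column 1; remove 7 from row 4 of P and reverse-bump: 7 enters row 3 and ejects 5; 5 enters row 2 and ejects 4; 4 enters row 1 and ejects 3. So w(7) = 3. P is now [[1, 2, 4], [5, 6], [7]].
Step i=6: Q has 6 at row 3, column 1; remove 7 from row 3 of P and reverse-bump: 7 enters row 2 and ejects 6; 6 enters row 1 and ejects 4. So w(6) = 4. P is now [[1, 2, 6], [5, 7]].
Step i=5: Q has 5 at row 1, column 3; remove that cell from P, ejecting 6. So w(5) = 6. P is now [[1, 2], [5, 7]].
Step i=4: Q has 4 at row 2, column 2; remove 7 from row 2 of P and reverse-bump: 7 enters row 1 and ejects 2. So w(4) = 2. P is now [[1, 7], [5]].
Step i=3: Q has 3 at row 1, column 2; remove that cell from P, ejecting 7. So w(3) = 7. P is now [[1], [5]].
Step i=2: Q has 2 at row 2, column 1; remove 5 from row 2 of P and reverse-bump: 5 enters row 1 and ejects 1. So w(2) = 1. P is now [[5]].
Step i=1: Q has 1 at row 1, column 1; remove that cell from P, ejecting 5. So w(1) = 5. P is now [].

So w = 5 1 7 2 6 4 3.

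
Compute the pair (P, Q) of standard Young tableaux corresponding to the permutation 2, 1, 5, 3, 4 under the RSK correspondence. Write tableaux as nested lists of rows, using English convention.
P = [[1, 3, 4], [2, 5]], Q = [[1, 3, 5], [2, 4]]

Insert each entry of the permutation into P by Schensted row insertion, recording in Q the position of each new cell.

After inserting 2: P = [[2]].
After inserting 1: P = [[1], [2]].
After inserting 5: P = [[1, 5], [2]].
After inserting 3: P = [[1, 3], [2, 5]].
After inserting 4: P = [[1, 3, 4], [2, 5]].

So P = [[1, 3, 4], [2, 5]], Q = [[1, 3, 5], [2, 4]].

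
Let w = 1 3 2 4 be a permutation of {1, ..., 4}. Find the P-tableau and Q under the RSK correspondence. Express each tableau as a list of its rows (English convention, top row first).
Insert each entry of the permutation into P by Schensted row insertion, recording in Q the position of each new cell.

After inserting 1: P = [[1]].
After inserting 3: P = [[1, 3]].
After inserting 2: P = [[1, 2], [3]].
After inserting 4: P = [[1, 2, 4], [3]].

So P = [[1, 2, 4], [3]], Q = [[1, 2, 4], [3]].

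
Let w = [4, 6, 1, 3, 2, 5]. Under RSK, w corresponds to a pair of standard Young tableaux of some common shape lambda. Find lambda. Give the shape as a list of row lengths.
Row-insert each entry into an empty tableau.

After inserting 4: P = [[4]].
After inserting 6: P = [[4, 6]].
After inserting 1: P = [[1, 6], [4]].
After inserting 3: P = [[1, 3], [4, 6]].
After inserting 2: P = [[1, 2], [3, 6], [4]].
After inserting 5: P = [[1, 2, 5], [3, 6], [4]].

The final insertion tableau P = [[1, 2, 5], [3, 6], [4]] has shape [3, 2, 1].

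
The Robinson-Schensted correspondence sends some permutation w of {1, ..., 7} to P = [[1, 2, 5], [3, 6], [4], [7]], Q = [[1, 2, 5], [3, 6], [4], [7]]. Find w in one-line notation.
Reverse RSK: for i = n, n-1, ..., 1, locate i in Q, remove the corresponding corner cell from P, and reverse-bump its entry up through P; the value ejected from row 1 is w(i).

So w = 1 7 4 3 6 5 2.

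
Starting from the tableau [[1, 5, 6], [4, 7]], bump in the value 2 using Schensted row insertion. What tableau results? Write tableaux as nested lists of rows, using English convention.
In row 1, 2 replaces 5 (the leftmost entry greater than 2); 5 is bumped to row 2. In row 2, 5 replaces 7 (the leftmost entry greater than 5); 7 is bumped to row 3. 7 starts a new row 3. The new tableau is [[1, 2, 6], [4, 5], [7]].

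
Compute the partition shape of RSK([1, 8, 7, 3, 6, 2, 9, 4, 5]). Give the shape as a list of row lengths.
Row-insert each entry into an empty tableau.

After inserting 1: P = [[1]].
After inserting 8: P = [[1, 8]].
After inserting 7: P = [[1, 7], [8]].
After inserting 3: P = [[1, 3], [7], [8]].
After inserting 6: P = [[1, 3, 6], [7], [8]].
After inserting 2: P = [[1, 2, 6], [3], [7], [8]].
After inserting 9: P = [[1, 2, 6, 9], [3], [7], [8]].
After inserting 4: P = [[1, 2, 4, 9], [3, 6], [7], [8]].
After inserting 5: P = [[1, 2, 4, 5], [3, 6, 9], [7], [8]].

The final insertion tableau P = [[1, 2, 4, 5], [3, 6, 9], [7], [8]] has shape [4, 3, 1, 1].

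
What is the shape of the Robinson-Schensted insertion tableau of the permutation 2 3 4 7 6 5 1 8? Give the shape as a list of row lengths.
[5, 1, 1, 1]

RSK row insertion gives P = [[1, 3, 4, 5, 8], [2], [6], [7]], which has shape [5, 1, 1, 1].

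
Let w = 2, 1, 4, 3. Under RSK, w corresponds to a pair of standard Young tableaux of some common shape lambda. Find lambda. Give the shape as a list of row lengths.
[2, 2]

Row-insert each entry into an empty tableau.

After inserting 2: P = [[2]].
After inserting 1: P = [[1], [2]].
After inserting 4: P = [[1, 4], [2]].
After inserting 3: P = [[1, 3], [2, 4]].

The final insertion tableau P = [[1, 3], [2, 4]] has shape [2, 2].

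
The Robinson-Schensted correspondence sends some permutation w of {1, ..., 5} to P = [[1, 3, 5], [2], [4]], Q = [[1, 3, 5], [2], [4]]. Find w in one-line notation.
4 2 3 1 5

Reverse the RSK construction: for i from n down to 1, find the cell of Q containing i, remove the entry at that cell from P, and reverse-bump it up through P; the value ejected from row 1 is w(i).

Step i=5: Q has 5 at row 1, column 3; remove that cell from P, ejecting 5. So w(5) = 5. P is now [[1, 3], [2], [4]].
Step i=4: Q has 4 at row 3, column 1; remove 4 from row 3 of P and reverse-bump: 4 enters row 2 and ejects 2; 2 enters row 1 and ejects 1. So w(4) = 1. P is now [[2, 3], [4]].
Step i=3: Q has 3 at row 1, column 2; remove that cell from P, ejecting 3. So w(3) = 3. P is now [[2], [4]].
Step i=2: Q has 2 at row 2, column 1; remove 4 from row 2 of P and reverse-bump: 4 enters row 1 and ejects 2. So w(2) = 2. P is now [[4]].
Step i=1: Q has 1 at row 1, column 1; remove that cell from P, ejecting 4. So w(1) = 4. P is now [].

So w = 4 2 3 1 5.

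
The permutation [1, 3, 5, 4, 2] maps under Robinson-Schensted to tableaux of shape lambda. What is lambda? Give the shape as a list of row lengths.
Row-insert each entry into an empty tableau.

After inserting 1: P = [[1]].
After inserting 3: P = [[1, 3]].
After inserting 5: P = [[1, 3, 5]].
After inserting 4: P = [[1, 3, 4], [5]].
After inserting 2: P = [[1, 2, 4], [3], [5]].

The final insertion tableau P = [[1, 2, 4], [3], [5]] has shape [3, 1, 1].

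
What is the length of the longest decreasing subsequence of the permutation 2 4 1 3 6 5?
2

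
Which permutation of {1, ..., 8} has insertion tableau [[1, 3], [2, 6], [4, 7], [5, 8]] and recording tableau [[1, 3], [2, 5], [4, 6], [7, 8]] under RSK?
5 4 8 2 7 6 1 3

Reverse the RSK construction: for i from n down to 1, find the cell of Q containing i, remove the entry at that cell from P, and reverse-bump it up through P; the value ejected from row 1 is w(i).

Step i=8: Q has 8 at row 4, column 2; remove 8 from row 4 of P and reverse-bump: 8 enters row 3 and ejects 7; 7 enters row 2 and ejects 6; 6 enters row 1 and ejects 3. So w(8) = 3. P is now [[1, 6], [2, 7], [4, 8], [5]].
Step i=7: Q has 7 at row 4, column 1; remove 5 from row 4 of P and reverse-bump: 5 enters row 3 and ejects 4; 4 enters row 2 and ejects 2; 2 enters row 1 and ejects 1. So w(7) = 1. P is now [[2, 6], [4, 7], [5, 8]].
Step i=6: Q has 6 at row 3, column 2; remove 8 from row 3 of P and reverse-bump: 8 enters row 2 and ejects 7; 7 enters row 1 and ejects 6. So w(6) = 6. P is now [[2, 7], [4, 8], [5]].
Step i=5: Q has 5 at row 2, column 2; remove 8 from row 2 of P and reverse-bump: 8 enters row 1 and ejects 7. So w(5) = 7. P is now [[2, 8], [4], [5]].
Step i=4: Q has 4 at row 3, column 1; remove 5 from row 3 of P and reverse-bump: 5 enters row 2 and ejects 4; 4 enters row 1 and ejects 2. So w(4) = 2. P is now [[4, 8], [5]].
Step i=3: Q has 3 at row 1, column 2; remove that cell from P, ejecting 8. So w(3) = 8. P is now [[4], [5]].
Step i=2: Q has 2 at row 2, column 1; remove 5 from row 2 of P and reverse-bump: 5 enters row 1 and ejects 4. So w(2) = 4. P is now [[5]].
Step i=1: Q has 1 at row 1, column 1; remove that cell from P, ejecting 5. So w(1) = 5. P is now [].

So w = 5 4 8 2 7 6 1 3.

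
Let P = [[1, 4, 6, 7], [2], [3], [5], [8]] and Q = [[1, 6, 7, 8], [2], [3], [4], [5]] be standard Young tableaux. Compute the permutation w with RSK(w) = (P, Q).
8 5 3 2 1 4 6 7

Reverse the RSK construction: for i from n down to 1, find the cell of Q containing i, remove the entry at that cell from P, and reverse-bump it up through P; the value ejected from row 1 is w(i).

Step i=8: Q has 8 at row 1, column 4; remove that cell from P, ejecting 7. So w(8) = 7. P is now [[1, 4, 6], [2], [3], [5], [8]].
Step i=7: Q has 7 at row 1, column 3; remove that cell from P, ejecting 6. So w(7) = 6. P is now [[1, 4], [2], [3], [5], [8]].
Step i=6: Q has 6 at row 1, column 2; remove that cell from P, ejecting 4. So w(6) = 4. P is now [[1], [2], [3], [5], [8]].
Step i=5: Q has 5 at row 5, column 1; remove 8 from row 5 of P and reverse-bump: 8 enters row 4 and ejects 5; 5 enters row 3 and ejects 3; 3 enters row 2 and ejects 2; 2 enters row 1 and ejects 1. So w(5) = 1. P is now [[2], [3], [5], [8]].
Step i=4: Q has 4 at row 4, column 1; remove 8 from row 4 of P and reverse-bump: 8 enters row 3 and ejects 5; 5 enters row 2 and ejects 3; 3 enters row 1 and ejects 2. So w(4) = 2. P is now [[3], [5], [8]].
Step i=3: Q has 3 at row 3, column 1; remove 8 from row 3 of P and reverse-bump: 8 enters row 2 and ejects 5; 5 enters row 1 and ejects 3. So w(3) = 3. P is now [[5], [8]].
Step i=2: Q has 2 at row 2, column 1; remove 8 from row 2 of P and reverse-bump: 8 enters row 1 and ejects 5. So w(2) = 5. P is now [[8]].
Step i=1: Q has 1 at row 1, column 1; remove that cell from P, ejecting 8. So w(1) = 8. P is now [].

So w = 8 5 3 2 1 4 6 7.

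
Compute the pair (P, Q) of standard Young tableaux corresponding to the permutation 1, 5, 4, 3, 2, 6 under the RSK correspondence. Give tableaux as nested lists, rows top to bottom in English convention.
P = [[1, 2, 6], [3], [4], [5]], Q = [[1, 2, 6], [3], [4], [5]]

Insert each entry of the permutation into P by Schensted row insertion, recording in Q the position of each new cell.

Insert 1: appended to row 1. P = [[1]].
Insert 5: appended to row 1. P = [[1, 5]].
Insert 4: 4 bumps 5 from row 1; 5 starts row 2. P = [[1, 4], [5]].
Insert 3: 3 bumps 4 from row 1; 4 bumps 5 from row 2; 5 starts row 3. P = [[1, 3], [4], [5]].
Insert 2: 2 bumps 3 from row 1; 3 bumps 4 from row 2; 4 bumps 5 from row 3; 5 starts row 4. P = [[1, 2], [3], [4], [5]].
Insert 6: appended to row 1. P = [[1, 2, 6], [3], [4], [5]].

So P = [[1, 2, 6], [3], [4], [5]], Q = [[1, 2, 6], [3], [4], [5]].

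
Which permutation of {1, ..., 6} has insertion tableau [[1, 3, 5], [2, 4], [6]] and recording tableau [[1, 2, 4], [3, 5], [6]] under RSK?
Reverse the RSK construction: for i from n down to 1, find the cell of Q containing i, remove the entry at that cell from P, and reverse-bump it up through P; the value ejected from row 1 is w(i).

Step i=6: Q has 6 at row 3, column 1; remove 6 from row 3 of P and reverse-bump: 6 enters row 2 and ejects 4; 4 enters row 1 and ejects 3. So w(6) = 3. P is now [[1, 4, 5], [2, 6]].
Step i=5: Q has 5 at row 2, column 2; remove 6 from row 2 of P and reverse-bump: 6 enters row 1 and ejects 5. So w(5) = 5. P is now [[1, 4, 6], [2]].
Step i=4: Q has 4 at row 1, column 3; remove that cell from P, ejecting 6. So w(4) = 6. P is now [[1, 4], [2]].
Step i=3: Q has 3 at row 2, column 1; remove 2 from row 2 of P and reverse-bump: 2 enters row 1 and ejects 1. So w(3) = 1. P is now [[2, 4]].
Step i=2: Q has 2 at row 1, column 2; remove that cell from P, ejecting 4. So w(2) = 4. P is now [[2]].
Step i=1: Q has 1 at row 1, column 1; remove that cell from P, ejecting 2. So w(1) = 2. P is now [].

So w = 2 4 1 6 5 3.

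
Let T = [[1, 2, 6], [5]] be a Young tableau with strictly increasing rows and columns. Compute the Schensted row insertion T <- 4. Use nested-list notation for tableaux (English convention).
[[1, 2, 4], [5, 6]]

In row 1, 4 replaces 6 (the leftmost entry greater than 4); 6 is bumped to row 2. 6 is appended to row 2. The new tableau is [[1, 2, 4], [5, 6]].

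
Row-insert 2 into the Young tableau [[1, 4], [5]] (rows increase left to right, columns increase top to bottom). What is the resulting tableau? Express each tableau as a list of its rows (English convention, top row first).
In row 1, 2 replaces 4 (the leftmost entry greater than 2); 4 is bumped to row 2. In row 2, 4 replaces 5 (the leftmost entry greater than 4); 5 is bumped to row 3. 5 starts a new row 3. The new tableau is [[1, 2], [4], [5]].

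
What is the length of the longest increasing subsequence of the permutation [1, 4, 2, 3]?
3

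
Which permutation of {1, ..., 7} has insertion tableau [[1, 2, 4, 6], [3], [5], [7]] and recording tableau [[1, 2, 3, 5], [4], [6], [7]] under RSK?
Reverse the RSK construction: for i from n down to 1, find the cell of Q containing i, remove the entry at that cell from P, and reverse-bump it up through P; the value ejected from row 1 is w(i).

Step i=7: Q has 7 at row 4, column 1; remove 7 from row 4 of P and reverse-bump: 7 enters row 3 and ejects 5; 5 enters row 2 and ejects 3; 3 enters row 1 and ejects 2. So w(7) = 2. P is now [[1, 3, 4, 6], [5], [7]].
Step i=6: Q has 6 at row 3, column 1; remove 7 from row 3 of P and reverse-bump: 7 enters row 2 and ejects 5; 5 enters row 1 and ejects 4. So w(6) = 4. P is now [[1, 3, 5, 6], [7]].
Step i=5: Q has 5 at row 1, column 4; remove that cell from P, ejecting 6. So w(5) = 6. P is now [[1, 3, 5], [7]].
Step i=4: Q has 4 at row 2, column 1; remove 7 from row 2 of P and reverse-bump: 7 enters row 1 and ejects 5. So w(4) = 5. P is now [[1, 3, 7]].
Step i=3: Q has 3 at row 1, column 3; remove that cell from P, ejecting 7. So w(3) = 7. P is now [[1, 3]].
Step i=2: Q has 2 at row 1, column 2; remove that cell from P, ejecting 3. So w(2) = 3. P is now [[1]].
Step i=1: Q has 1 at row 1, column 1; remove that cell from P, ejecting 1. So w(1) = 1. P is now [].

So w = 1 3 7 5 6 4 2.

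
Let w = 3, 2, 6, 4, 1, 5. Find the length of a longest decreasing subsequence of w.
3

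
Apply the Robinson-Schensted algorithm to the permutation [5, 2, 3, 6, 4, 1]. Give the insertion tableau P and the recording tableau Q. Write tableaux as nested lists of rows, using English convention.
Insert each entry of the permutation into P by Schensted row insertion, recording in Q the position of each new cell.

Insert 5: appended to row 1. P = [[5]].
Insert 2: 2 bumps 5 from row 1; 5 starts row 2. P = [[2], [5]].
Insert 3: appended to row 1. P = [[2, 3], [5]].
Insert 6: appended to row 1. P = [[2, 3, 6], [5]].
Insert 4: 4 bumps 6 from row 1; 6 appends to row 2. P = [[2, 3, 4], [5, 6]].
Insert 1: 1 bumps 2 from row 1; 2 bumps 5 from row 2; 5 starts row 3. P = [[1, 3, 4], [2, 6], [5]].

So P = [[1, 3, 4], [2, 6], [5]], Q = [[1, 3, 4], [2, 5], [6]].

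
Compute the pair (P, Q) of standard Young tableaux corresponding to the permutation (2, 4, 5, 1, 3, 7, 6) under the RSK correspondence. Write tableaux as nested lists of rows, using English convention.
P = [[1, 3, 5, 6], [2, 4, 7]], Q = [[1, 2, 3, 6], [4, 5, 7]]

Insert each entry of the permutation into P by Schensted row insertion, recording in Q the position of each new cell.

Insert 2: appended to row 1. P = [[2]].
Insert 4: appended to row 1. P = [[2, 4]].
Insert 5: appended to row 1. P = [[2, 4, 5]].
Insert 1: 1 bumps 2 from row 1; 2 starts row 2. P = [[1, 4, 5], [2]].
Insert 3: 3 bumps 4 from row 1; 4 appends to row 2. P = [[1, 3, 5], [2, 4]].
Insert 7: appended to row 1. P = [[1, 3, 5, 7], [2, 4]].
Insert 6: 6 bumps 7 from row 1; 7 appends to row 2. P = [[1, 3, 5, 6], [2, 4, 7]].

So P = [[1, 3, 5, 6], [2, 4, 7]], Q = [[1, 2, 3, 6], [4, 5, 7]].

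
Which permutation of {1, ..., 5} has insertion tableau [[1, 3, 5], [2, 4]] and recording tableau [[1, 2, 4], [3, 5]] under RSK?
Reverse the RSK construction: for i from n down to 1, find the cell of Q containing i, remove the entry at that cell from P, and reverse-bump it up through P; the value ejected from row 1 is w(i).

Step i=5: Q has 5 at row 2, column 2; remove 4 from row 2 of P and reverse-bump: 4 enters row 1 and ejects 3. So w(5) = 3. P is now [[1, 4, 5], [2]].
Step i=4: Q has 4 at row 1, column 3; remove that cell from P, ejecting 5. So w(4) = 5. P is now [[1, 4], [2]].
Step i=3: Q has 3 at row 2, column 1; remove 2 from row 2 of P and reverse-bump: 2 enters row 1 and ejects 1. So w(3) = 1. P is now [[2, 4]].
Step i=2: Q has 2 at row 1, column 2; remove that cell from P, ejecting 4. So w(2) = 4. P is now [[2]].
Step i=1: Q has 1 at row 1, column 1; remove that cell from P, ejecting 2. So w(1) = 2. P is now [].

So w = 2 4 1 5 3.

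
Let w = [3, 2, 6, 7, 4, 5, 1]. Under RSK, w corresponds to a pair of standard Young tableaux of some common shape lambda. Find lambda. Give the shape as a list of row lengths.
[3, 3, 1]

Row-insert each entry into an empty tableau.

After inserting 3: P = [[3]].
After inserting 2: P = [[2], [3]].
After inserting 6: P = [[2, 6], [3]].
After inserting 7: P = [[2, 6, 7], [3]].
After inserting 4: P = [[2, 4, 7], [3, 6]].
After inserting 5: P = [[2, 4, 5], [3, 6, 7]].
After inserting 1: P = [[1, 4, 5], [2, 6, 7], [3]].

The final insertion tableau P = [[1, 4, 5], [2, 6, 7], [3]] has shape [3, 3, 1].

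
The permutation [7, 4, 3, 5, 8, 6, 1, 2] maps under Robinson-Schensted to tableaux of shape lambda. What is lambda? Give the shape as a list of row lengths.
RSK row insertion gives P = [[1, 2, 6], [3, 5], [4, 8], [7]], which has shape [3, 2, 2, 1].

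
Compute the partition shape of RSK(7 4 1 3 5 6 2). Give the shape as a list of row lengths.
RSK row insertion gives P = [[1, 2, 5, 6], [3], [4], [7]], which has shape [4, 1, 1, 1].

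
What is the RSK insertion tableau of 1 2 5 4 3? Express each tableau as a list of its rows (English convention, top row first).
P = [[1, 2, 3], [4], [5]]

Insert 1: appended to row 1. P = [[1]].
Insert 2: appended to row 1. P = [[1, 2]].
Insert 5: appended to row 1. P = [[1, 2, 5]].
Insert 4: 4 bumps 5 from row 1; 5 starts row 2. P = [[1, 2, 4], [5]].
Insert 3: 3 bumps 4 from row 1; 4 bumps 5 from row 2; 5 starts row 3. P = [[1, 2, 3], [4], [5]].

So P = [[1, 2, 3], [4], [5]].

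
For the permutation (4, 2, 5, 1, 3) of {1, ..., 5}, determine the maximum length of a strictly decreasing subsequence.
3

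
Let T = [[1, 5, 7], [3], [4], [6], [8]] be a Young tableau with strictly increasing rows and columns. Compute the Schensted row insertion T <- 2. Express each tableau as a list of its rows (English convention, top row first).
[[1, 2, 7], [3, 5], [4], [6], [8]]

In row 1, 2 replaces 5 (the leftmost entry greater than 2); 5 is bumped to row 2. 5 is appended to row 2. The new tableau is [[1, 2, 7], [3, 5], [4], [6], [8]].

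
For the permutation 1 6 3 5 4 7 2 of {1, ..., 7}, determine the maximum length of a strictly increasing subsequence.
4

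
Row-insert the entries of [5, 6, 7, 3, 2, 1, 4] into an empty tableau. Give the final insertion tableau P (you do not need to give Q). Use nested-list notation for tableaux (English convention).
P = [[1, 4, 7], [2, 6], [3], [5]]

Insert 5: appended to row 1. P = [[5]].
Insert 6: appended to row 1. P = [[5, 6]].
Insert 7: appended to row 1. P = [[5, 6, 7]].
Insert 3: 3 bumps 5 from row 1; 5 starts row 2. P = [[3, 6, 7], [5]].
Insert 2: 2 bumps 3 from row 1; 3 bumps 5 from row 2; 5 starts row 3. P = [[2, 6, 7], [3], [5]].
Insert 1: 1 bumps 2 from row 1; 2 bumps 3 from row 2; 3 bumps 5 from row 3; 5 starts row 4. P = [[1, 6, 7], [2], [3], [5]].
Insert 4: 4 bumps 6 from row 1; 6 appends to row 2. P = [[1, 4, 7], [2, 6], [3], [5]].

So P = [[1, 4, 7], [2, 6], [3], [5]].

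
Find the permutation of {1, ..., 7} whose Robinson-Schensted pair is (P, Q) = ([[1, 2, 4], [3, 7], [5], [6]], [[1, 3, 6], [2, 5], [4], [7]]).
6 5 7 1 3 4 2

Reverse RSK: for i = n, n-1, ..., 1, locate i in Q, remove the corresponding corner cell from P, and reverse-bump its entry up through P; the value ejected from row 1 is w(i).

So w = 6 5 7 1 3 4 2.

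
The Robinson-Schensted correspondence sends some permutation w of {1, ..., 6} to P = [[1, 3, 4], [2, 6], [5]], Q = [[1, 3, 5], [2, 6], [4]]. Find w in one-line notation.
Reverse the RSK construction: for i from n down to 1, find the cell of Q containing i, remove the entry at that cell from P, and reverse-bump it up through P; the value ejected from row 1 is w(i).

Step i=6: Q has 6 at row 2, column 2; remove 6 from row 2 of P and reverse-bump: 6 enters row 1 and ejects 4. So w(6) = 4. P is now [[1, 3, 6], [2], [5]].
Step i=5: Q has 5 at row 1, column 3; remove that cell from P, ejecting 6. So w(5) = 6. P is now [[1, 3], [2], [5]].
Step i=4: Q has 4 at row 3, column 1; remove 5 from row 3 of P and reverse-bump: 5 enters row 2 and ejects 2; 2 enters row 1 and ejects 1. So w(4) = 1. P is now [[2, 3], [5]].
Step i=3: Q has 3 at row 1, column 2; remove that cell from P, ejecting 3. So w(3) = 3. P is now [[2], [5]].
Step i=2: Q has 2 at row 2, column 1; remove 5 from row 2 of P and reverse-bump: 5 enters row 1 and ejects 2. So w(2) = 2. P is now [[5]].
Step i=1: Q has 1 at row 1, column 1; remove that cell from P, ejecting 5. So w(1) = 5. P is now [].

So w = 5 2 3 1 6 4.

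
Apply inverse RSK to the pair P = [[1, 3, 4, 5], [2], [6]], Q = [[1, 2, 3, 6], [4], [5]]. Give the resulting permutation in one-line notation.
Reverse the RSK construction: for i from n down to 1, find the cell of Q containing i, remove the entry at that cell from P, and reverse-bump it up through P; the value ejected from row 1 is w(i).

Step i=6: Q has 6 at row 1, column 4; remove that cell from P, ejecting 5. So w(6) = 5. P is now [[1, 3, 4], [2], [6]].
Step i=5: Q has 5 at row 3, column 1; remove 6 from row 3 of P and reverse-bump: 6 enters row 2 and ejects 2; 2 enters row 1 and ejects 1. So w(5) = 1. P is now [[2, 3, 4], [6]].
Step i=4: Q has 4 at row 2, column 1; remove 6 from row 2 of P and reverse-bump: 6 enters row 1 and ejects 4. So w(4) = 4. P is now [[2, 3, 6]].
Step i=3: Q has 3 at row 1, column 3; remove that cell from P, ejecting 6. So w(3) = 6. P is now [[2, 3]].
Step i=2: Q has 2 at row 1, column 2; remove that cell from P, ejecting 3. So w(2) = 3. P is now [[2]].
Step i=1: Q has 1 at row 1, column 1; remove that cell from P, ejecting 2. So w(1) = 2. P is now [].

So w = 2 3 6 4 1 5.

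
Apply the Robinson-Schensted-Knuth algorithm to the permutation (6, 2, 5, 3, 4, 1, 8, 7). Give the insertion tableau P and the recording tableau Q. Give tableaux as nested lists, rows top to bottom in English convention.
P = [[1, 3, 4, 7], [2, 8], [5], [6]], Q = [[1, 3, 5, 7], [2, 8], [4], [6]]

Insert each entry of the permutation into P by Schensted row insertion, recording in Q the position of each new cell.

Insert 6: appended to row 1. P = [[6]], Q = [[1]].
Insert 2: 2 bumps 6 from row 1; 6 starts row 2. P = [[2], [6]], Q = [[1], [2]].
Insert 5: appended to row 1. P = [[2, 5], [6]], Q = [[1, 3], [2]].
Insert 3: 3 bumps 5 from row 1; 5 bumps 6 from row 2; 6 starts row 3. P = [[2, 3], [5], [6]], Q = [[1, 3], [2], [4]].
Insert 4: appended to row 1. P = [[2, 3, 4], [5], [6]], Q = [[1, 3, 5], [2], [4]].
Insert 1: 1 bumps 2 from row 1; 2 bumps 5 from row 2; 5 bumps 6 from row 3; 6 starts row 4. P = [[1, 3, 4], [2], [5], [6]], Q = [[1, 3, 5], [2], [4], [6]].
Insert 8: appended to row 1. P = [[1, 3, 4, 8], [2], [5], [6]], Q = [[1, 3, 5, 7], [2], [4], [6]].
Insert 7: 7 bumps 8 from row 1; 8 appends to row 2. P = [[1, 3, 4, 7], [2, 8], [5], [6]], Q = [[1, 3, 5, 7], [2, 8], [4], [6]].

So P = [[1, 3, 4, 7], [2, 8], [5], [6]], Q = [[1, 3, 5, 7], [2, 8], [4], [6]].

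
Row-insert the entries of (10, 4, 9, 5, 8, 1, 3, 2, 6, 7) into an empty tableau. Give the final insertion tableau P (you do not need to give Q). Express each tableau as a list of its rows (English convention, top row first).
Insert 10: appended to row 1. P = [[10]].
Insert 4: 4 bumps 10 from row 1; 10 starts row 2. P = [[4], [10]].
Insert 9: appended to row 1. P = [[4, 9], [10]].
Insert 5: 5 bumps 9 from row 1; 9 bumps 10 from row 2; 10 starts row 3. P = [[4, 5], [9], [10]].
Insert 8: appended to row 1. P = [[4, 5, 8], [9], [10]].
Insert 1: 1 bumps 4 from row 1; 4 bumps 9 from row 2; 9 bumps 10 from row 3; 10 starts row 4. P = [[1, 5, 8], [4], [9], [10]].
Insert 3: 3 bumps 5 from row 1; 5 appends to row 2. P = [[1, 3, 8], [4, 5], [9], [10]].
Insert 2: 2 bumps 3 from row 1; 3 bumps 4 from row 2; 4 bumps 9 from row 3; 9 bumps 10 from row 4; 10 starts row 5. P = [[1, 2, 8], [3, 5], [4], [9], [10]].
Insert 6: 6 bumps 8 from row 1; 8 appends to row 2. P = [[1, 2, 6], [3, 5, 8], [4], [9], [10]].
Insert 7: appended to row 1. P = [[1, 2, 6, 7], [3, 5, 8], [4], [9], [10]].

So P = [[1, 2, 6, 7], [3, 5, 8], [4], [9], [10]].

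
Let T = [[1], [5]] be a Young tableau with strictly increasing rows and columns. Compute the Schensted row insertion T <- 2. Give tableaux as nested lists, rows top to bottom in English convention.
[[1, 2], [5]]

2 is larger than every entry of row 1, so it is appended to row 1. The new tableau is [[1, 2], [5]].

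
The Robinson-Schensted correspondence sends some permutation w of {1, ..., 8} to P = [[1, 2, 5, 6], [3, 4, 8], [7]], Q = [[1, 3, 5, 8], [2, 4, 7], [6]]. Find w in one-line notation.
Reverse the RSK construction: for i from n down to 1, find the cell of Q containing i, remove the entry at that cell from P, and reverse-bump it up through P; the value ejected from row 1 is w(i).

Step i=8: Q has 8 at row 1, column 4; remove that cell from P, ejecting 6. So w(8) = 6. P is now [[1, 2, 5], [3, 4, 8], [7]].
Step i=7: Q has 7 at row 2, column 3; remove 8 from row 2 of P and reverse-bump: 8 enters row 1 and ejects 5. So w(7) = 5. P is now [[1, 2, 8], [3, 4], [7]].
Step i=6: Q has 6 at row 3, column 1; remove 7 from row 3 of P and reverse-bump: 7 enters row 2 and ejects 4; 4 enters row 1 and ejects 2. So w(6) = 2. P is now [[1, 4, 8], [3, 7]].
Step i=5: Q has 5 at row 1, column 3; remove that cell from P, ejecting 8. So w(5) = 8. P is now [[1, 4], [3, 7]].
Step i=4: Q has 4 at row 2, column 2; remove 7 from row 2 of P and reverse-bump: 7 enters row 1 and ejects 4. So w(4) = 4. P is now [[1, 7], [3]].
Step i=3: Q has 3 at row 1, column 2; remove that cell from P, ejecting 7. So w(3) = 7. P is now [[1], [3]].
Step i=2: Q has 2 at row 2, column 1; remove 3 from row 2 of P and reverse-bump: 3 enters row 1 and ejects 1. So w(2) = 1. P is now [[3]].
Step i=1: Q has 1 at row 1, column 1; remove that cell from P, ejecting 3. So w(1) = 3. P is now [].

So w = 3 1 7 4 8 2 5 6.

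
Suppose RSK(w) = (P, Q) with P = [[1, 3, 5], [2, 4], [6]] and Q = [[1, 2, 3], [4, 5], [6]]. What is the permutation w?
2 4 6 1 5 3

Reverse RSK: for i = n, n-1, ..., 1, locate i in Q, remove the corresponding corner cell from P, and reverse-bump its entry up through P; the value ejected from row 1 is w(i).

So w = 2 4 6 1 5 3.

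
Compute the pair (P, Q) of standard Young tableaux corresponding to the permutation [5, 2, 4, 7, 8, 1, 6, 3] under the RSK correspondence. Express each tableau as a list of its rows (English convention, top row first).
P = [[1, 3, 6, 8], [2, 4], [5, 7]], Q = [[1, 3, 4, 5], [2, 7], [6, 8]]

Insert each entry of the permutation into P by Schensted row insertion, recording in Q the position of each new cell.

Insert 5: appended to row 1. P = [[5]], Q = [[1]].
Insert 2: 2 bumps 5 from row 1; 5 starts row 2. P = [[2], [5]], Q = [[1], [2]].
Insert 4: appended to row 1. P = [[2, 4], [5]], Q = [[1, 3], [2]].
Insert 7: appended to row 1. P = [[2, 4, 7], [5]], Q = [[1, 3, 4], [2]].
Insert 8: appended to row 1. P = [[2, 4, 7, 8], [5]], Q = [[1, 3, 4, 5], [2]].
Insert 1: 1 bumps 2 from row 1; 2 bumps 5 from row 2; 5 starts row 3. P = [[1, 4, 7, 8], [2], [5]], Q = [[1, 3, 4, 5], [2], [6]].
Insert 6: 6 bumps 7 from row 1; 7 appends to row 2. P = [[1, 4, 6, 8], [2, 7], [5]], Q = [[1, 3, 4, 5], [2, 7], [6]].
Insert 3: 3 bumps 4 from row 1; 4 bumps 7 from row 2; 7 appends to row 3. P = [[1, 3, 6, 8], [2, 4], [5, 7]], Q = [[1, 3, 4, 5], [2, 7], [6, 8]].

So P = [[1, 3, 6, 8], [2, 4], [5, 7]], Q = [[1, 3, 4, 5], [2, 7], [6, 8]].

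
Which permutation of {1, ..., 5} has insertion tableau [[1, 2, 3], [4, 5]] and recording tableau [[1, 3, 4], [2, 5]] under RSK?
Reverse the RSK construction: for i from n down to 1, find the cell of Q containing i, remove the entry at that cell from P, and reverse-bump it up through P; the value ejected from row 1 is w(i).

Step i=5: Q has 5 at row 2, column 2; remove 5 from row 2 of P and reverse-bump: 5 enters row 1 and ejects 3. So w(5) = 3. P is now [[1, 2, 5], [4]].
Step i=4: Q has 4 at row 1, column 3; remove that cell from P, ejecting 5. So w(4) = 5. P is now [[1, 2], [4]].
Step i=3: Q has 3 at row 1, column 2; remove that cell from P, ejecting 2. So w(3) = 2. P is now [[1], [4]].
Step i=2: Q has 2 at row 2, column 1; remove 4 from row 2 of P and reverse-bump: 4 enters row 1 and ejects 1. So w(2) = 1. P is now [[4]].
Step i=1: Q has 1 at row 1, column 1; remove that cell from P, ejecting 4. So w(1) = 4. P is now [].

So w = 4 1 2 5 3.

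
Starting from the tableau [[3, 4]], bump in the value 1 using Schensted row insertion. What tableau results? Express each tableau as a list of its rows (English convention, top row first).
[[1, 4], [3]]

In row 1, 1 replaces 3 (the leftmost entry greater than 1); 3 is bumped to row 2. 3 starts a new row 2. The new tableau is [[1, 4], [3]].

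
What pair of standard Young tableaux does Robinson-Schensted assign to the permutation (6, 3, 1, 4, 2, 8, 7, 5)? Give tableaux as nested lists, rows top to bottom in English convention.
P = [[1, 2, 5], [3, 4, 7], [6, 8]], Q = [[1, 4, 6], [2, 5, 7], [3, 8]]

Insert each entry of the permutation into P by Schensted row insertion, recording in Q the position of each new cell.

Insert 6: appended to row 1. P = [[6]].
Insert 3: 3 bumps 6 from row 1; 6 starts row 2. P = [[3], [6]].
Insert 1: 1 bumps 3 from row 1; 3 bumps 6 from row 2; 6 starts row 3. P = [[1], [3], [6]].
Insert 4: appended to row 1. P = [[1, 4], [3], [6]].
Insert 2: 2 bumps 4 from row 1; 4 appends to row 2. P = [[1, 2], [3, 4], [6]].
Insert 8: appended to row 1. P = [[1, 2, 8], [3, 4], [6]].
Insert 7: 7 bumps 8 from row 1; 8 appends to row 2. P = [[1, 2, 7], [3, 4, 8], [6]].
Insert 5: 5 bumps 7 from row 1; 7 bumps 8 from row 2; 8 appends to row 3. P = [[1, 2, 5], [3, 4, 7], [6, 8]].

So P = [[1, 2, 5], [3, 4, 7], [6, 8]], Q = [[1, 4, 6], [2, 5, 7], [3, 8]].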